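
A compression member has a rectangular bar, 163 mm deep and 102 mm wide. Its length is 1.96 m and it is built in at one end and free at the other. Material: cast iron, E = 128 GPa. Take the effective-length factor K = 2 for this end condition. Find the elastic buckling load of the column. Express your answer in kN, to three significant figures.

Buckling occurs about the weak axis: I_min = h·b³/12 with b = 102 mm (the shorter side).
I_min = 163×102³/12 = 1.441×10^7 mm⁴
I = 1.441×10^7 mm⁴ = 1.441×10^-5 m⁴
Effective length L_e = K·L = 2 × 1.96 = 3.920 m
P_cr = π²EI / L_e² = π² × 128×10⁹ × 1.441×10^-5 / 3.920² = 1.185×10^6 N

P_cr ≈ 1190 kN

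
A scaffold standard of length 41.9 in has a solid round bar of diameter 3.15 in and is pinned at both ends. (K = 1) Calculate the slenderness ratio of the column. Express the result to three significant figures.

λ ≈ 53.2

For a solid circle r = d/4 = 3.15/4 = 0.7875 in
L_e = K·L = 1 × 41.9 = 41.90 in
λ = L_e / r_min = 41.900 / 0.7875 = 53.2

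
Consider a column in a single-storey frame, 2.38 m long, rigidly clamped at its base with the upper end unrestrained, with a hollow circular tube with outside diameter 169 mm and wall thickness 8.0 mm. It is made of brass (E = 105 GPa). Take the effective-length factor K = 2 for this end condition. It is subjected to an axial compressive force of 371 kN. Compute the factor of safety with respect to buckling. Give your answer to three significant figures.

Inner diameter d_i = 169 − 2×8.0 = 153.0 mm
I = π(d_o⁴ − d_i⁴)/64 = π(169⁴ − 153.0⁴)/64 = 1.314×10^7 mm⁴
I = 1.314×10^7 mm⁴ = 1.314×10^-5 m⁴
Effective length L_e = K·L = 2 × 2.38 = 4.760 m
P_cr = π²EI / L_e² = π² × 105×10⁹ × 1.314×10^-5 / 4.760² = 6.011×10^5 N
Factor of safety n = P_cr / P = 601.14 / 371 = 1.62

n ≈ 1.62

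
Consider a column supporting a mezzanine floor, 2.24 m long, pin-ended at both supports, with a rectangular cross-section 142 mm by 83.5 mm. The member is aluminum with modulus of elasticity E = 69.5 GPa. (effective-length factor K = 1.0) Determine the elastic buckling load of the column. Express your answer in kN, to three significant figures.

P_cr ≈ 942 kN

Buckling occurs about the weak axis: I_min = h·b³/12 with b = 83.5 mm (the shorter side).
I_min = 142×83.5³/12 = 6.889×10^6 mm⁴
I = 6.889×10^6 mm⁴ = 6.889×10^-6 m⁴
Effective length L_e = K·L = 1 × 2.24 = 2.240 m
P_cr = π²EI / L_e² = π² × 69.5×10⁹ × 6.889×10^-6 / 2.240² = 9.418×10^5 N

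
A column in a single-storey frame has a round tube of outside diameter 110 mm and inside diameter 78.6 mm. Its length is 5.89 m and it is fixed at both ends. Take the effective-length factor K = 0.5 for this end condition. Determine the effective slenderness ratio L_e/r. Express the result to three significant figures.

λ ≈ 87.1

d_o = 110 mm, d_i = 78.6 mm
I = π(d_o⁴ − d_i⁴)/64 = π(110⁴ − 78.60⁴)/64 = 5.313×10^6 mm⁴
A = 4.651×10^3 mm²;  r_min = √(I/A) = √(5.313×10^6/4.651×10^3) = 33.80 mm
L_e = K·L = 0.5 × 5.89 m = 2.945 m = 2945.0 mm
λ = L_e / r_min = 2945.0 / 33.80 = 87.1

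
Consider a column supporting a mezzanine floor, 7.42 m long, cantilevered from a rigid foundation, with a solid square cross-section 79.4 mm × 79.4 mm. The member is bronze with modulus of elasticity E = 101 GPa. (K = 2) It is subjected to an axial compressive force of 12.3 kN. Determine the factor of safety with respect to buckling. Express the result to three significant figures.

I = a⁴/12 = 79.4⁴/12 = 3.312×10^6 mm⁴
I = 3.312×10^6 mm⁴ = 3.312×10^-6 m⁴
Effective length L_e = K·L = 2 × 7.42 = 14.84 m
P_cr = π²EI / L_e² = π² × 101×10⁹ × 3.312×10^-6 / 14.84² = 1.499×10^4 N
Factor of safety n = P_cr / P = 14.992 / 12.3 = 1.22

n ≈ 1.22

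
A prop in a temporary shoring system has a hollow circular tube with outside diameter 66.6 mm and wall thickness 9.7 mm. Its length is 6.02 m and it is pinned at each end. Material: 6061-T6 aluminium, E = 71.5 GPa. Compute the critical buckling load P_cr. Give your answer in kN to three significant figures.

P_cr ≈ 14.1 kN

Inner diameter d_i = 66.6 − 2×9.7 = 47.20 mm
I = π(d_o⁴ − d_i⁴)/64 = π(66.6⁴ − 47.20⁴)/64 = 7.221×10^5 mm⁴
I = 7.221×10^5 mm⁴ = 7.221×10^-7 m⁴
Effective length L_e = K·L = 1 × 6.02 = 6.020 m
P_cr = π²EI / L_e² = π² × 71.5×10⁹ × 7.221×10^-7 / 6.020² = 1.406×10^4 N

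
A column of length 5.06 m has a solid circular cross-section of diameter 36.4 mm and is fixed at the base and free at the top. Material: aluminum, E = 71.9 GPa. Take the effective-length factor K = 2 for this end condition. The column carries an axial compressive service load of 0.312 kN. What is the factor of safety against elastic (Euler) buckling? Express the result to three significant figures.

n ≈ 1.91

I = πd⁴/64 = π×36.4⁴/64 = 8.617×10^4 mm⁴
I = 8.617×10^4 mm⁴ = 8.617×10^-8 m⁴
Effective length L_e = K·L = 2 × 5.06 = 10.12 m
P_cr = π²EI / L_e² = π² × 71.9×10⁹ × 8.617×10^-8 / 10.12² = 597.1 N
Factor of safety n = P_cr / P = 0.59709 / 0.312 = 1.91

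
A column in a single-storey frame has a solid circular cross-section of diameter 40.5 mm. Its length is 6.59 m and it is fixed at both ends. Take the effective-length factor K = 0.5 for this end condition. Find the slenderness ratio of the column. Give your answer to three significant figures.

For a solid circle r = d/4 = 40.5/4 = 10.12 mm
L_e = K·L = 0.5 × 6.59 m = 3.295 m = 3295.0 mm
λ = L_e / r_min = 3295.0 / 10.12 = 325

λ ≈ 325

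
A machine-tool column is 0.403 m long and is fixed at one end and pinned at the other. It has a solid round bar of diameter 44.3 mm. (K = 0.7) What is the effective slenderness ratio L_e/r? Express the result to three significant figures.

λ ≈ 25.5

For a solid circle r = d/4 = 44.3/4 = 11.08 mm
L_e = K·L = 0.7 × 0.403 m = 0.2821 m = 282.10 mm
λ = L_e / r_min = 282.10 / 11.08 = 25.5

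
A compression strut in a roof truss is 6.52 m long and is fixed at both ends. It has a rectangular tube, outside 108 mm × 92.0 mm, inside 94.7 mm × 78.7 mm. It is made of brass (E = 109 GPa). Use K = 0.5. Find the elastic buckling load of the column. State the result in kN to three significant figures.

Weak-axis I_min = (h_o·b_o³ − h_i·b_i³)/12 with b_o = 92.0, b_i = 78.70 mm (shorter outer/inner sides).
I_min = (108×92.0³ − 94.70×78.70³)/12 = 3.161×10^6 mm⁴
I = 3.161×10^6 mm⁴ = 3.161×10^-6 m⁴
Effective length L_e = K·L = 0.5 × 6.52 = 3.260 m
P_cr = π²EI / L_e² = π² × 109×10⁹ × 3.161×10^-6 / 3.260² = 3.200×10^5 N

P_cr ≈ 320 kN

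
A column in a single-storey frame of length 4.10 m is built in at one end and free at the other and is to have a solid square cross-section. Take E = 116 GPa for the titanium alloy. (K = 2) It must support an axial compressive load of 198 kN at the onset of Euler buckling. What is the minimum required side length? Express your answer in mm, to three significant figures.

a ≈ 109 mm

L_e = K·L = 2 × 4.10 = 8.200 m
Required I = P_cr·L_e²/(π²E) = 1.980×10^5 × 8.200² / (π² × 1.16×10^11) = 1.163×10^-5 m⁴
I_req = 1.163×10^7 mm⁴
Solid square: I = a⁴/12  ⇒  a = (12I)^(1/4) = (12×1.163×10^7)^(1/4) = 109 mm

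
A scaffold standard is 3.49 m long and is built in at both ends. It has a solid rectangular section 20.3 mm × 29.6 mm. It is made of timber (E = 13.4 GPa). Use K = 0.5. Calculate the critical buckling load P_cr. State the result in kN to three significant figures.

Buckling occurs about the weak axis: I_min = h·b³/12 with b = 20.3 mm (the shorter side).
I_min = 29.6×20.3³/12 = 2.063×10^4 mm⁴
I = 2.063×10^4 mm⁴ = 2.063×10^-8 m⁴
Effective length L_e = K·L = 0.5 × 3.49 = 1.745 m
P_cr = π²EI / L_e² = π² × 13.4×10⁹ × 2.063×10^-8 / 1.745² = 896.2 N

P_cr ≈ 0.896 kN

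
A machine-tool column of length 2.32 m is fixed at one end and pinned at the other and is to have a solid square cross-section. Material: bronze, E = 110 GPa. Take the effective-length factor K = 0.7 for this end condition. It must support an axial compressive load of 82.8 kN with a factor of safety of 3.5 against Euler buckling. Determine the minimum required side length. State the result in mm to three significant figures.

Required P_cr = n·P = 3.5 × 82.8 = 289.8 kN
L_e = K·L = 0.7 × 2.32 = 1.624 m
Required I = P_cr·L_e²/(π²E) = 2.898×10^5 × 1.624² / (π² × 1.10×10^11) = 7.040×10^-7 m⁴
I_req = 7.040×10^5 mm⁴
Solid square: I = a⁴/12  ⇒  a = (12I)^(1/4) = (12×7.040×10^5)^(1/4) = 53.9 mm

a ≈ 53.9 mm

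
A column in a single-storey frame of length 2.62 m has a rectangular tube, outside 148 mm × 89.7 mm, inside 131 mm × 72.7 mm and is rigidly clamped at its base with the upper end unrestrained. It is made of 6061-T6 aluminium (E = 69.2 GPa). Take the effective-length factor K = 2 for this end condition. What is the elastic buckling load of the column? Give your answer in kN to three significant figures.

Weak-axis I_min = (h_o·b_o³ − h_i·b_i³)/12 with b_o = 89.7, b_i = 72.70 mm (shorter outer/inner sides).
I_min = (148×89.7³ − 131.0×72.70³)/12 = 4.707×10^6 mm⁴
I = 4.707×10^6 mm⁴ = 4.707×10^-6 m⁴
Effective length L_e = K·L = 2 × 2.62 = 5.240 m
P_cr = π²EI / L_e² = π² × 69.2×10⁹ × 4.707×10^-6 / 5.240² = 1.171×10^5 N

P_cr ≈ 117 kN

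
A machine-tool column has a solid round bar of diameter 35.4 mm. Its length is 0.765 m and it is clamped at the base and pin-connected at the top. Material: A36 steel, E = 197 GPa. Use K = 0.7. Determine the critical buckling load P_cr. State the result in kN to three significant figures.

I = πd⁴/64 = π×35.4⁴/64 = 7.709×10^4 mm⁴
I = 7.709×10^4 mm⁴ = 7.709×10^-8 m⁴
Effective length L_e = K·L = 0.7 × 0.765 = 0.5355 m
P_cr = π²EI / L_e² = π² × 197×10⁹ × 7.709×10^-8 / 0.5355² = 5.227×10^5 N

P_cr ≈ 523 kN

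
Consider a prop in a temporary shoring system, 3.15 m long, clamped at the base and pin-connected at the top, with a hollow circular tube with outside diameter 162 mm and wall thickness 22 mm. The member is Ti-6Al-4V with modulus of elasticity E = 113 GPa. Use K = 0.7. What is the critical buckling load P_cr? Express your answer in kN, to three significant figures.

P_cr ≈ 5570 kN

Inner diameter d_i = 162 − 2×22 = 118.0 mm
I = π(d_o⁴ − d_i⁴)/64 = π(162⁴ − 118.0⁴)/64 = 2.429×10^7 mm⁴
I = 2.429×10^7 mm⁴ = 2.429×10^-5 m⁴
Effective length L_e = K·L = 0.7 × 3.15 = 2.205 m
P_cr = π²EI / L_e² = π² × 113×10⁹ × 2.429×10^-5 / 2.205² = 5.572×10^6 N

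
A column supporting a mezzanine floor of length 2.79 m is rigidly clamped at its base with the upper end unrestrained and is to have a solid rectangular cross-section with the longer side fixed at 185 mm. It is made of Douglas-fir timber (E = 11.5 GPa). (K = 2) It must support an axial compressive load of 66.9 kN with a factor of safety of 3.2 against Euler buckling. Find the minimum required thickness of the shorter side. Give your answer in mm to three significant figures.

b ≈ 156 mm

Required P_cr = n·P = 3.2 × 66.9 = 214.1 kN
L_e = K·L = 2 × 2.79 = 5.580 m
Required I = P_cr·L_e²/(π²E) = 2.141×10^5 × 5.580² / (π² × 1.15×10^10) = 5.873×10^-5 m⁴
I_req = 5.873×10^7 mm⁴
Rectangle, weak axis: I_min = h·b³/12 with h = 185 mm fixed  ⇒  b = (12I/h)^(1/3) = 156 mm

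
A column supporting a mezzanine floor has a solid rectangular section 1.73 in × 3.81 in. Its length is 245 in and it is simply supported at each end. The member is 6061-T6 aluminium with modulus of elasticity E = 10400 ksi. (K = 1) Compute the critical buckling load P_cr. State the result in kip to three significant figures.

Buckling occurs about the weak axis: I_min = h·b³/12 with b = 1.73 in (the shorter side).
I_min = 3.81×1.73³/12 = 1.644 in⁴
Effective length L_e = K·L = 1 × 245 = 245.0 in
P_cr = π²EI / L_e² = π² × 10400×10³ × 1.644 / 245.0² = 2.811×10^3 lb

P_cr ≈ 2.81 kip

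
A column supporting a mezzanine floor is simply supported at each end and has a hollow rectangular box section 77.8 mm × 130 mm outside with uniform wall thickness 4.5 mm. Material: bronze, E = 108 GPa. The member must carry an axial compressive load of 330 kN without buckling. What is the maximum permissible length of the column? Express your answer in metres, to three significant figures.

Inner dimensions: h_i = 130 − 2×4.5 = 121.0 mm, b_i = 77.8 − 2×4.5 = 68.80 mm
Weak-axis I_min = (h_o·b_o³ − h_i·b_i³)/12 with b_o = 77.8, b_i = 68.80 mm (shorter outer/inner sides).
I_min = (130×77.8³ − 121.0×68.80³)/12 = 1.818×10^6 mm⁴
I = 1.818×10^-6 m⁴
At the buckling limit P_cr = P = 3.300×10^5 N
From P_cr = π²EI/(K·L)²:  L = (1/K)·√(π²EI/P_cr) = (1/1)·√(π²×1.08×10^11×1.818×10^-6/3.300×10^5)
L = 2.42 m

L_max ≈ 2.42 m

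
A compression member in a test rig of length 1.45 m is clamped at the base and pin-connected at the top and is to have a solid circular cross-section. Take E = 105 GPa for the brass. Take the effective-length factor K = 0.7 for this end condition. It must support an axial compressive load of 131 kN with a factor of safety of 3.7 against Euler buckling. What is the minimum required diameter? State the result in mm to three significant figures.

Required P_cr = n·P = 3.7 × 131 = 484.7 kN
L_e = K·L = 0.7 × 1.45 = 1.015 m
Required I = P_cr·L_e²/(π²E) = 4.847×10^5 × 1.015² / (π² × 1.05×10^11) = 4.819×10^-7 m⁴
I_req = 4.819×10^5 mm⁴
Solid circle: I = πd⁴/64  ⇒  d = (64I/π)^(1/4) = (64×4.819×10^5/π)^(1/4) = 56.0 mm

d ≈ 56.0 mm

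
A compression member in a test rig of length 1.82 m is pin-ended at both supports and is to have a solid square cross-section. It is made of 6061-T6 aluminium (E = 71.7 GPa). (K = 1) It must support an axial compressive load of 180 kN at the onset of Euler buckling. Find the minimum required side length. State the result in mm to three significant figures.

L_e = K·L = 1 × 1.82 = 1.820 m
Required I = P_cr·L_e²/(π²E) = 1.800×10^5 × 1.820² / (π² × 7.17×10^10) = 8.426×10^-7 m⁴
I_req = 8.426×10^5 mm⁴
Solid square: I = a⁴/12  ⇒  a = (12I)^(1/4) = (12×8.426×10^5)^(1/4) = 56.4 mm

a ≈ 56.4 mm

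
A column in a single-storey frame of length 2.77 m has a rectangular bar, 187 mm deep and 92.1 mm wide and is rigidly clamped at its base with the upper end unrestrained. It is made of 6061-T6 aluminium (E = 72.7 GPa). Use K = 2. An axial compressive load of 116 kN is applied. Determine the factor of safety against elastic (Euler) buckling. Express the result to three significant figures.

n ≈ 2.45

Buckling occurs about the weak axis: I_min = h·b³/12 with b = 92.1 mm (the shorter side).
I_min = 187×92.1³/12 = 1.217×10^7 mm⁴
I = 1.217×10^7 mm⁴ = 1.217×10^-5 m⁴
Effective length L_e = K·L = 2 × 2.77 = 5.540 m
P_cr = π²EI / L_e² = π² × 72.7×10⁹ × 1.217×10^-5 / 5.540² = 2.846×10^5 N
Factor of safety n = P_cr / P = 284.61 / 116 = 2.45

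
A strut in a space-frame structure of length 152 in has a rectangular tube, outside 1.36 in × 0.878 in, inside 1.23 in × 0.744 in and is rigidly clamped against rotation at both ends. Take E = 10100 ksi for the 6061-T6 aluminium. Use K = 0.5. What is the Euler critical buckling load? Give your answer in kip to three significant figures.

Weak-axis I_min = (h_o·b_o³ − h_i·b_i³)/12 with b_o = 0.878, b_i = 0.7440 in (shorter outer/inner sides).
I_min = (1.36×0.878³ − 1.230×0.7440³)/12 = 3.450×10^-2 in⁴
Effective length L_e = K·L = 0.5 × 152 = 76.00 in
P_cr = π²EI / L_e² = π² × 10100×10³ × 3.450×10^-2 / 76.00² = 595.3 lb

P_cr ≈ 0.595 kip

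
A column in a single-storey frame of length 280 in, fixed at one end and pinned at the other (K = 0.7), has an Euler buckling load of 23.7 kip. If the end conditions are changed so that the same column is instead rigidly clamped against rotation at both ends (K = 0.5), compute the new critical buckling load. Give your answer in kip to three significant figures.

P_cr ∝ 1/K², so P_cr,new = P_cr,old × (K_old/K_new)² = 23.7 × (0.7/0.5)²
= 23.7 × 1.960 = 46.5 kip

P_cr ≈ 46.5 kip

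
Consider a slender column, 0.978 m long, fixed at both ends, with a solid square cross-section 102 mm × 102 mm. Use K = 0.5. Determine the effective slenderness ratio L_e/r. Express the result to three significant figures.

λ ≈ 16.6

I = a⁴/12 = 102⁴/12 = 9.020×10^6 mm⁴
A = 1.040×10^4 mm²;  r_min = √(I/A) = √(9.020×10^6/1.040×10^4) = 29.44 mm
L_e = K·L = 0.5 × 0.978 m = 0.4890 m = 489.00 mm
λ = L_e / r_min = 489.00 / 29.44 = 16.6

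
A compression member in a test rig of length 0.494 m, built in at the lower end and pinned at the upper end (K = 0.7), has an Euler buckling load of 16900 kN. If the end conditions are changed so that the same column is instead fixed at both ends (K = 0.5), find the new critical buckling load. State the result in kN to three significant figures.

P_cr ≈ 33100 kN

P_cr ∝ 1/K², so P_cr,new = P_cr,old × (K_old/K_new)² = 16900 × (0.7/0.5)²
= 16900 × 1.960 = 33100 kN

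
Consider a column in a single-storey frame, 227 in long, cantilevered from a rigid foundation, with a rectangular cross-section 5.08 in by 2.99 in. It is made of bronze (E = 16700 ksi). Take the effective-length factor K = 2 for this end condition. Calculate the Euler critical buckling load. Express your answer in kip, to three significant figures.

P_cr ≈ 9.05 kip

Buckling occurs about the weak axis: I_min = h·b³/12 with b = 2.99 in (the shorter side).
I_min = 5.08×2.99³/12 = 11.32 in⁴
Effective length L_e = K·L = 2 × 227 = 454.0 in
P_cr = π²EI / L_e² = π² × 16700×10³ × 11.32 / 454.0² = 9.049×10^3 lb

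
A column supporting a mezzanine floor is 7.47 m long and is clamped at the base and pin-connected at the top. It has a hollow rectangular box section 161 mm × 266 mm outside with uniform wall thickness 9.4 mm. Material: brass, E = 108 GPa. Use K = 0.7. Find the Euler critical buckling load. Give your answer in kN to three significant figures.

Inner dimensions: h_i = 266 − 2×9.4 = 247.2 mm, b_i = 161 − 2×9.4 = 142.2 mm
Weak-axis I_min = (h_o·b_o³ − h_i·b_i³)/12 with b_o = 161, b_i = 142.2 mm (shorter outer/inner sides).
I_min = (266×161³ − 247.2×142.2³)/12 = 3.327×10^7 mm⁴
I = 3.327×10^7 mm⁴ = 3.327×10^-5 m⁴
Effective length L_e = K·L = 0.7 × 7.47 = 5.229 m
P_cr = π²EI / L_e² = π² × 108×10⁹ × 3.327×10^-5 / 5.229² = 1.297×10^6 N

P_cr ≈ 1300 kN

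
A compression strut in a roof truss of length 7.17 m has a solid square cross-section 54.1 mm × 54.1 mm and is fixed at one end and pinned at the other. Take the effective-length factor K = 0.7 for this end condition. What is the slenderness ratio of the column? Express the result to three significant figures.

λ ≈ 321

For a square r = a/√12 = 54.1/√12 = 15.62 mm
L_e = K·L = 0.7 × 7.17 m = 5.019 m = 5019.0 mm
λ = L_e / r_min = 5019.0 / 15.62 = 321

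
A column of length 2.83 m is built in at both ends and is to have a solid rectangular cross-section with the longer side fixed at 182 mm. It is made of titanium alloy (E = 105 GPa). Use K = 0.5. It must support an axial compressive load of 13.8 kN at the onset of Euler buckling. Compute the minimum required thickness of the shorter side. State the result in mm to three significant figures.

b ≈ 12.1 mm

L_e = K·L = 0.5 × 2.83 = 1.415 m
Required I = P_cr·L_e²/(π²E) = 1.380×10^4 × 1.415² / (π² × 1.05×10^11) = 2.666×10^-8 m⁴
I_req = 2.666×10^4 mm⁴
Rectangle, weak axis: I_min = h·b³/12 with h = 182 mm fixed  ⇒  b = (12I/h)^(1/3) = 12.1 mm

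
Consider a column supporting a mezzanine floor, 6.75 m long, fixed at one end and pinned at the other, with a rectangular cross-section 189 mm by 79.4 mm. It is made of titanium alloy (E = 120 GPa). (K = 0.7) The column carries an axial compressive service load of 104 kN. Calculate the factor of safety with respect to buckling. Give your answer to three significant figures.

Buckling occurs about the weak axis: I_min = h·b³/12 with b = 79.4 mm (the shorter side).
I_min = 189×79.4³/12 = 7.884×10^6 mm⁴
I = 7.884×10^6 mm⁴ = 7.884×10^-6 m⁴
Effective length L_e = K·L = 0.7 × 6.75 = 4.725 m
P_cr = π²EI / L_e² = π² × 120×10⁹ × 7.884×10^-6 / 4.725² = 4.182×10^5 N
Factor of safety n = P_cr / P = 418.23 / 104 = 4.02

n ≈ 4.02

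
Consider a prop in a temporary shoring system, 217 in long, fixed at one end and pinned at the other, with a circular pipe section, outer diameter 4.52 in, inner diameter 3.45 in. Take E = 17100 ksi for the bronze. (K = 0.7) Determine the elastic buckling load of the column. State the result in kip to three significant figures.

d_o = 4.52 in, d_i = 3.45 in
I = π(d_o⁴ − d_i⁴)/64 = π(4.52⁴ − 3.450⁴)/64 = 13.53 in⁴
Effective length L_e = K·L = 0.7 × 217 = 151.9 in
P_cr = π²EI / L_e² = π² × 17100×10³ × 13.53 / 151.9² = 9.900×10^4 lb

P_cr ≈ 99.0 kip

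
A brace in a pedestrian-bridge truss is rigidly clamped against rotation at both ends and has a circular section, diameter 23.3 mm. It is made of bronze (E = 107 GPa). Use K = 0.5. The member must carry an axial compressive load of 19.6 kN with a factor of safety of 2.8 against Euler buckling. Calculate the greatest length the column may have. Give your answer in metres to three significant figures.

I = πd⁴/64 = π×23.3⁴/64 = 1.447×10^4 mm⁴
I = 1.447×10^-8 m⁴
Required critical load P_cr = n·P = 2.8 × 19.6 = 54.88 kN = 5.488×10^4 N
From P_cr = π²EI/(K·L)²:  L = (1/K)·√(π²EI/P_cr) = (1/0.5)·√(π²×1.07×10^11×1.447×10^-8/5.488×10^4)
L = 1.06 m

L_max ≈ 1.06 m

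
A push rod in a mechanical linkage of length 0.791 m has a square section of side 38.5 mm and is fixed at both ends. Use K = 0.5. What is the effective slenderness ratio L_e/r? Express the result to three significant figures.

I = a⁴/12 = 38.5⁴/12 = 1.831×10^5 mm⁴
A = 1.482×10^3 mm²;  r_min = √(I/A) = √(1.831×10^5/1.482×10^3) = 11.11 mm
L_e = K·L = 0.5 × 0.791 m = 0.3955 m = 395.50 mm
λ = L_e / r_min = 395.50 / 11.11 = 35.6

λ ≈ 35.6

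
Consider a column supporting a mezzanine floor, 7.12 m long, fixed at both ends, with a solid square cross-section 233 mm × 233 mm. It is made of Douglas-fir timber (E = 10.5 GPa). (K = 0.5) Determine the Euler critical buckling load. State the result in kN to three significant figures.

I = a⁴/12 = 233⁴/12 = 2.456×10^8 mm⁴
I = 2.456×10^8 mm⁴ = 2.456×10^-4 m⁴
Effective length L_e = K·L = 0.5 × 7.12 = 3.560 m
P_cr = π²EI / L_e² = π² × 10.5×10⁹ × 2.456×10^-4 / 3.560² = 2.008×10^6 N

P_cr ≈ 2010 kN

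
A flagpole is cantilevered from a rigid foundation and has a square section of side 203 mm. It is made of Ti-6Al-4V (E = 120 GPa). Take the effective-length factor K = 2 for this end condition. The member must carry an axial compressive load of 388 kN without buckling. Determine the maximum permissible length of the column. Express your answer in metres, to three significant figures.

L_max ≈ 10.4 m

I = a⁴/12 = 203⁴/12 = 1.415×10^8 mm⁴
I = 1.415×10^-4 m⁴
At the buckling limit P_cr = P = 3.880×10^5 N
From P_cr = π²EI/(K·L)²:  L = (1/K)·√(π²EI/P_cr) = (1/2)·√(π²×1.20×10^11×1.415×10^-4/3.880×10^5)
L = 10.4 m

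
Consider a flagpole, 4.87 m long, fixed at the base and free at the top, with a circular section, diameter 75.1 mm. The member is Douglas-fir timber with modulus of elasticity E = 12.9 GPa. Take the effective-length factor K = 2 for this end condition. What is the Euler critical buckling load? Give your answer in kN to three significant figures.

I = πd⁴/64 = π×75.1⁴/64 = 1.561×10^6 mm⁴
I = 1.561×10^6 mm⁴ = 1.561×10^-6 m⁴
Effective length L_e = K·L = 2 × 4.87 = 9.740 m
P_cr = π²EI / L_e² = π² × 12.9×10⁹ × 1.561×10^-6 / 9.740² = 2.096×10^3 N

P_cr ≈ 2.10 kN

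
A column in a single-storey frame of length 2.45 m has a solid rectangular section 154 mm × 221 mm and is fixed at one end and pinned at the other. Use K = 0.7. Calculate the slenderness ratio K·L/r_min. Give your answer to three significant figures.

For a rectangle r_min = b/√12 = 154/√12 = 44.46 mm
L_e = K·L = 0.7 × 2.45 m = 1.715 m = 1715.0 mm
λ = L_e / r_min = 1715.0 / 44.46 = 38.6

λ ≈ 38.6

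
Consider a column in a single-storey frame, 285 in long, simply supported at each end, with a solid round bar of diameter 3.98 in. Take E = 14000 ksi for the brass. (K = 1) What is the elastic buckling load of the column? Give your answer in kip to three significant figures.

P_cr ≈ 21.0 kip

I = πd⁴/64 = π×3.98⁴/64 = 12.32 in⁴
Effective length L_e = K·L = 1 × 285 = 285.0 in
P_cr = π²EI / L_e² = π² × 14000×10³ × 12.32 / 285.0² = 2.095×10^4 lb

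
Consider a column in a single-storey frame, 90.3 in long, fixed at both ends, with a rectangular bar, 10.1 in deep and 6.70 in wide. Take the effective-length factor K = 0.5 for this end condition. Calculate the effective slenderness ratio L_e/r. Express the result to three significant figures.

Buckling occurs about the weak axis: I_min = h·b³/12 with b = 6.70 in (the shorter side).
I_min = 10.1×6.70³/12 = 253.1 in⁴
A = 67.67 in²;  r_min = √(I/A) = √(253.1/67.67) = 1.934 in
L_e = K·L = 0.5 × 90.3 = 45.15 in
λ = L_e / r_min = 45.150 / 1.934 = 23.3

λ ≈ 23.3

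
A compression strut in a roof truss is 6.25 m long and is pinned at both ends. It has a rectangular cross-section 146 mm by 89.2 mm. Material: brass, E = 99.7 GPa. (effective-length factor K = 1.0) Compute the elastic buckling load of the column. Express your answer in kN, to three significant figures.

P_cr ≈ 218 kN

Buckling occurs about the weak axis: I_min = h·b³/12 with b = 89.2 mm (the shorter side).
I_min = 146×89.2³/12 = 8.635×10^6 mm⁴
I = 8.635×10^6 mm⁴ = 8.635×10^-6 m⁴
Effective length L_e = K·L = 1 × 6.25 = 6.250 m
P_cr = π²EI / L_e² = π² × 99.7×10⁹ × 8.635×10^-6 / 6.250² = 2.175×10^5 N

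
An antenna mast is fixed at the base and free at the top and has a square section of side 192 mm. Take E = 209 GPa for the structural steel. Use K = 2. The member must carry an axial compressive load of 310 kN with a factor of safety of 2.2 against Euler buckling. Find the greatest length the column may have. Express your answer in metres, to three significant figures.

L_max ≈ 9.25 m

I = a⁴/12 = 192⁴/12 = 1.132×10^8 mm⁴
I = 1.132×10^-4 m⁴
Required critical load P_cr = n·P = 2.2 × 310 = 682.0 kN = 6.820×10^5 N
From P_cr = π²EI/(K·L)²:  L = (1/K)·√(π²EI/P_cr) = (1/2)·√(π²×2.09×10^11×1.132×10^-4/6.820×10^5)
L = 9.25 m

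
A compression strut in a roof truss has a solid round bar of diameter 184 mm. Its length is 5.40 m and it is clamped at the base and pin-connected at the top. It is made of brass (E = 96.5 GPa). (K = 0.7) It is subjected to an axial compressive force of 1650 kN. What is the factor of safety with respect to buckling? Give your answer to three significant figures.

I = πd⁴/64 = π×184⁴/64 = 5.627×10^7 mm⁴
I = 5.627×10^7 mm⁴ = 5.627×10^-5 m⁴
Effective length L_e = K·L = 0.7 × 5.40 = 3.780 m
P_cr = π²EI / L_e² = π² × 96.5×10⁹ × 5.627×10^-5 / 3.780² = 3.750×10^6 N
Factor of safety n = P_cr / P = 3750.5 / 1650 = 2.27

n ≈ 2.27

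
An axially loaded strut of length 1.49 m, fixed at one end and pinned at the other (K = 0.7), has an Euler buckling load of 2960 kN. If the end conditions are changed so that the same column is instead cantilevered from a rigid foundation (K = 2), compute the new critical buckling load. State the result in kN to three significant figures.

P_cr ≈ 363 kN

P_cr ∝ 1/K², so P_cr,new = P_cr,old × (K_old/K_new)² = 2960 × (0.7/2)²
= 2960 × 0.1225 = 363 kN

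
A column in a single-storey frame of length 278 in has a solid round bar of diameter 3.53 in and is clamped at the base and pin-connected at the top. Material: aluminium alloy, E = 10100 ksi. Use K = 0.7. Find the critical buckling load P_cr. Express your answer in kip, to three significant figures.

P_cr ≈ 20.1 kip

I = πd⁴/64 = π×3.53⁴/64 = 7.622 in⁴
Effective length L_e = K·L = 0.7 × 278 = 194.6 in
P_cr = π²EI / L_e² = π² × 10100×10³ × 7.622 / 194.6² = 2.006×10^4 lb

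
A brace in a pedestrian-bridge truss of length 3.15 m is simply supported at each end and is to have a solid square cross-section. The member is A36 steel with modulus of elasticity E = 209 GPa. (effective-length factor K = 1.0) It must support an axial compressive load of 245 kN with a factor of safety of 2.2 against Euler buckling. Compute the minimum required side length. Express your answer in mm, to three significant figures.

Required P_cr = n·P = 2.2 × 245 = 539.0 kN
L_e = K·L = 1 × 3.15 = 3.150 m
Required I = P_cr·L_e²/(π²E) = 5.390×10^5 × 3.150² / (π² × 2.09×10^11) = 2.593×10^-6 m⁴
I_req = 2.593×10^6 mm⁴
Solid square: I = a⁴/12  ⇒  a = (12I)^(1/4) = (12×2.593×10^6)^(1/4) = 74.7 mm

a ≈ 74.7 mm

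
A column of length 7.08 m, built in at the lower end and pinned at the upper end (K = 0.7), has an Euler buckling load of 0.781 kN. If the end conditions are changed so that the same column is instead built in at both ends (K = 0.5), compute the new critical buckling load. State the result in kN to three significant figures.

P_cr ∝ 1/K², so P_cr,new = P_cr,old × (K_old/K_new)² = 0.781 × (0.7/0.5)²
= 0.781 × 1.960 = 1.53 kN

P_cr ≈ 1.53 kN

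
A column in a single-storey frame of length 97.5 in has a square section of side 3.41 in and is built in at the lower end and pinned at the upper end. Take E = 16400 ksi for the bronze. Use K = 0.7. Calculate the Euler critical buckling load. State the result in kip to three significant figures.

P_cr ≈ 392 kip

I = a⁴/12 = 3.41⁴/12 = 11.27 in⁴
Effective length L_e = K·L = 0.7 × 97.5 = 68.25 in
P_cr = π²EI / L_e² = π² × 16400×10³ × 11.27 / 68.25² = 3.915×10^5 lb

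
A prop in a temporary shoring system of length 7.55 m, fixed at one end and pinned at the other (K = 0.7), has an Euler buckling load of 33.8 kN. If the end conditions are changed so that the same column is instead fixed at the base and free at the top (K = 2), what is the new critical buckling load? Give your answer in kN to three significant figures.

P_cr ≈ 4.14 kN

P_cr ∝ 1/K², so P_cr,new = P_cr,old × (K_old/K_new)² = 33.8 × (0.7/2)²
= 33.8 × 0.1225 = 4.14 kN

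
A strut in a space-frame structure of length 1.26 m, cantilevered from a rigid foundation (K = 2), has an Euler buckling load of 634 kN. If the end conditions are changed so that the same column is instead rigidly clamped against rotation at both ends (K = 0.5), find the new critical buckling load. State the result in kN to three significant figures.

P_cr ≈ 10100 kN

P_cr ∝ 1/K², so P_cr,new = P_cr,old × (K_old/K_new)² = 634 × (2/0.5)²
= 634 × 16.00 = 10100 kN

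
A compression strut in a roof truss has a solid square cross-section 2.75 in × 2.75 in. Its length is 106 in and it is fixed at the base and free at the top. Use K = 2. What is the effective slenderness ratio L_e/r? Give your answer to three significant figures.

I = a⁴/12 = 2.75⁴/12 = 4.766 in⁴
A = 7.562 in²;  r_min = √(I/A) = √(4.766/7.562) = 0.7939 in
L_e = K·L = 2 × 106 = 212.0 in
λ = L_e / r_min = 212.00 / 0.7939 = 267

λ ≈ 267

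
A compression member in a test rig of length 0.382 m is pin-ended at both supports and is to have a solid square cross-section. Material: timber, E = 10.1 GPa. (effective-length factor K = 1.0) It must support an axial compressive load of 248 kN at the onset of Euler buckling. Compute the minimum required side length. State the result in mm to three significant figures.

L_e = K·L = 1 × 0.382 = 0.3820 m
Required I = P_cr·L_e²/(π²E) = 2.480×10^5 × 0.3820² / (π² × 1.01×10^10) = 3.630×10^-7 m⁴
I_req = 3.630×10^5 mm⁴
Solid square: I = a⁴/12  ⇒  a = (12I)^(1/4) = (12×3.630×10^5)^(1/4) = 45.7 mm

a ≈ 45.7 mm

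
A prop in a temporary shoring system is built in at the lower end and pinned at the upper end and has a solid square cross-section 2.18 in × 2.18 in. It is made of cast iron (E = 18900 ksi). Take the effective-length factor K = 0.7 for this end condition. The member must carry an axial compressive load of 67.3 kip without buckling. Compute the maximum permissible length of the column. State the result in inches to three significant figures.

L_max ≈ 103 in

I = a⁴/12 = 2.18⁴/12 = 1.882 in⁴
At the buckling limit P_cr = P = 6.730×10^4 lb
From P_cr = π²EI/(K·L)²:  L = (1/K)·√(π²EI/P_cr) = (1/0.7)·√(π²×1.89×10^7×1.882/6.730×10^4)
L = 103 in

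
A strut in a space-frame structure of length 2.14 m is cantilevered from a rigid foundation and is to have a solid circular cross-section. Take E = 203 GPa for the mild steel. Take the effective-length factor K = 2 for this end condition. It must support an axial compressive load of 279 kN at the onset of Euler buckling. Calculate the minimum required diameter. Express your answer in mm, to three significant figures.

d ≈ 84.9 mm

L_e = K·L = 2 × 2.14 = 4.280 m
Required I = P_cr·L_e²/(π²E) = 2.790×10^5 × 4.280² / (π² × 2.03×10^11) = 2.551×10^-6 m⁴
I_req = 2.551×10^6 mm⁴
Solid circle: I = πd⁴/64  ⇒  d = (64I/π)^(1/4) = (64×2.551×10^6/π)^(1/4) = 84.9 mm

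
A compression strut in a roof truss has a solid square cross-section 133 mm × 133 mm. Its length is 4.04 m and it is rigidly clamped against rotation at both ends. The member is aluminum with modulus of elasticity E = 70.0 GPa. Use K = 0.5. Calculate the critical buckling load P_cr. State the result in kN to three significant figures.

P_cr ≈ 4410 kN

I = a⁴/12 = 133⁴/12 = 2.608×10^7 mm⁴
I = 2.608×10^7 mm⁴ = 2.608×10^-5 m⁴
Effective length L_e = K·L = 0.5 × 4.04 = 2.020 m
P_cr = π²EI / L_e² = π² × 70.0×10⁹ × 2.608×10^-5 / 2.020² = 4.415×10^6 N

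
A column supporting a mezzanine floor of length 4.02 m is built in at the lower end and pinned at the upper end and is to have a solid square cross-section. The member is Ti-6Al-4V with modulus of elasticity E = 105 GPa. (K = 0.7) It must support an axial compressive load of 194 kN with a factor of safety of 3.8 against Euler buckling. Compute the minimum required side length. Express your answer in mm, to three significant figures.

a ≈ 90.7 mm

Required P_cr = n·P = 3.8 × 194 = 737.2 kN
L_e = K·L = 0.7 × 4.02 = 2.814 m
Required I = P_cr·L_e²/(π²E) = 7.372×10^5 × 2.814² / (π² × 1.05×10^11) = 5.633×10^-6 m⁴
I_req = 5.633×10^6 mm⁴
Solid square: I = a⁴/12  ⇒  a = (12I)^(1/4) = (12×5.633×10^6)^(1/4) = 90.7 mm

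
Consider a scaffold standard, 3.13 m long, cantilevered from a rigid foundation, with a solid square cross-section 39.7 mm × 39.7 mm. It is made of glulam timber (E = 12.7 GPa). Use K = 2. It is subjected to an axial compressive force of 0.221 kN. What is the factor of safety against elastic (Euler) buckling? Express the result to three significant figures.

I = a⁴/12 = 39.7⁴/12 = 2.070×10^5 mm⁴
I = 2.070×10^5 mm⁴ = 2.070×10^-7 m⁴
Effective length L_e = K·L = 2 × 3.13 = 6.260 m
P_cr = π²EI / L_e² = π² × 12.7×10⁹ × 2.070×10^-7 / 6.260² = 662.1 N
Factor of safety n = P_cr / P = 0.66212 / 0.221 = 3.00

n ≈ 3.00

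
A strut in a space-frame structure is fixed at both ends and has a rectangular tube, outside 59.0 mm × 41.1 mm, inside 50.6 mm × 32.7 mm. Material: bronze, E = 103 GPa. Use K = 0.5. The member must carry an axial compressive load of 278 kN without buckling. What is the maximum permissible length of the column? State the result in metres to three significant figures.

L_max ≈ 1.68 m

Weak-axis I_min = (h_o·b_o³ − h_i·b_i³)/12 with b_o = 41.1, b_i = 32.70 mm (shorter outer/inner sides).
I_min = (59.0×41.1³ − 50.60×32.70³)/12 = 1.939×10^5 mm⁴
I = 1.939×10^-7 m⁴
At the buckling limit P_cr = P = 2.780×10^5 N
From P_cr = π²EI/(K·L)²:  L = (1/K)·√(π²EI/P_cr) = (1/0.5)·√(π²×1.03×10^11×1.939×10^-7/2.780×10^5)
L = 1.68 m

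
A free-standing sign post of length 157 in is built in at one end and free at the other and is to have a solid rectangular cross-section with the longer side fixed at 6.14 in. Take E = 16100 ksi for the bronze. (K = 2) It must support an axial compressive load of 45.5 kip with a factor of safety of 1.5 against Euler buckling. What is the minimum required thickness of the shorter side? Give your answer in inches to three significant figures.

Required P_cr = n·P = 1.5 × 45.5 = 68.25 kip
L_e = K·L = 2 × 157 = 314.0 in
Required I = P_cr·L_e²/(π²E) = 6.825×10^4 × 314.0² / (π² × 1.61×10^7) = 42.35 in⁴
Rectangle, weak axis: I_min = h·b³/12 with h = 6.14 in fixed  ⇒  b = (12I/h)^(1/3) = 4.36 in

b ≈ 4.36 in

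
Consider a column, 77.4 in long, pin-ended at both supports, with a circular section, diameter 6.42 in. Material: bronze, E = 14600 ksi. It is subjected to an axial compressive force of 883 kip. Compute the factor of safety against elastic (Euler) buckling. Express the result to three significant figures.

n ≈ 2.27

I = πd⁴/64 = π×6.42⁴/64 = 83.39 in⁴
Effective length L_e = K·L = 1 × 77.4 = 77.40 in
P_cr = π²EI / L_e² = π² × 14600×10³ × 83.39 / 77.40² = 2.006×10^6 lb
Factor of safety n = P_cr / P = 2005.8 / 883 = 2.27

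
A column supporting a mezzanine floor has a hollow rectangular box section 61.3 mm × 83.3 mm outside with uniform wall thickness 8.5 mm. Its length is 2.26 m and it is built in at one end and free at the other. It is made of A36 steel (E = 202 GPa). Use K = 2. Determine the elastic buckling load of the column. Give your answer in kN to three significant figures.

Inner dimensions: h_i = 83.3 − 2×8.5 = 66.30 mm, b_i = 61.3 − 2×8.5 = 44.30 mm
Weak-axis I_min = (h_o·b_o³ − h_i·b_i³)/12 with b_o = 61.3, b_i = 44.30 mm (shorter outer/inner sides).
I_min = (83.3×61.3³ − 66.30×44.30³)/12 = 1.119×10^6 mm⁴
I = 1.119×10^6 mm⁴ = 1.119×10^-6 m⁴
Effective length L_e = K·L = 2 × 2.26 = 4.520 m
P_cr = π²EI / L_e² = π² × 202×10⁹ × 1.119×10^-6 / 4.520² = 1.092×10^5 N

P_cr ≈ 109 kN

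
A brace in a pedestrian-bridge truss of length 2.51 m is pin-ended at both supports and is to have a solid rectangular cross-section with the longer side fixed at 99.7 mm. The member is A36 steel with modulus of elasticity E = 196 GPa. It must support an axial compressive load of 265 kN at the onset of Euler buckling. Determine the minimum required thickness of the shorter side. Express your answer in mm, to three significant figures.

b ≈ 47.0 mm

L_e = K·L = 1 × 2.51 = 2.510 m
Required I = P_cr·L_e²/(π²E) = 2.650×10^5 × 2.510² / (π² × 1.96×10^11) = 8.631×10^-7 m⁴
I_req = 8.631×10^5 mm⁴
Rectangle, weak axis: I_min = h·b³/12 with h = 99.7 mm fixed  ⇒  b = (12I/h)^(1/3) = 47.0 mm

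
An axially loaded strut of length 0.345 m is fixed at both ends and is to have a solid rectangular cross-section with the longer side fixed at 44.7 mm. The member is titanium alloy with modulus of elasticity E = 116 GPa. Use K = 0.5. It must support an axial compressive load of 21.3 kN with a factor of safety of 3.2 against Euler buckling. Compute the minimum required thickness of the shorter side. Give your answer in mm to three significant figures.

Required P_cr = n·P = 3.2 × 21.3 = 68.16 kN
L_e = K·L = 0.5 × 0.345 = 0.1725 m
Required I = P_cr·L_e²/(π²E) = 6.816×10^4 × 0.1725² / (π² × 1.16×10^11) = 1.772×10^-9 m⁴
I_req = 1.772×10^3 mm⁴
Rectangle, weak axis: I_min = h·b³/12 with h = 44.7 mm fixed  ⇒  b = (12I/h)^(1/3) = 7.81 mm

b ≈ 7.81 mm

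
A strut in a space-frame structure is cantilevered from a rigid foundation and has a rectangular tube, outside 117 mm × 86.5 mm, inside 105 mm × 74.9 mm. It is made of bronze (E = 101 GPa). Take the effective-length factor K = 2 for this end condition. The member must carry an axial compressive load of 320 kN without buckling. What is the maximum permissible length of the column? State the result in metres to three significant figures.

Weak-axis I_min = (h_o·b_o³ − h_i·b_i³)/12 with b_o = 86.5, b_i = 74.90 mm (shorter outer/inner sides).
I_min = (117×86.5³ − 105.0×74.90³)/12 = 2.634×10^6 mm⁴
I = 2.634×10^-6 m⁴
At the buckling limit P_cr = P = 3.200×10^5 N
From P_cr = π²EI/(K·L)²:  L = (1/K)·√(π²EI/P_cr) = (1/2)·√(π²×1.01×10^11×2.634×10^-6/3.200×10^5)
L = 1.43 m

L_max ≈ 1.43 m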